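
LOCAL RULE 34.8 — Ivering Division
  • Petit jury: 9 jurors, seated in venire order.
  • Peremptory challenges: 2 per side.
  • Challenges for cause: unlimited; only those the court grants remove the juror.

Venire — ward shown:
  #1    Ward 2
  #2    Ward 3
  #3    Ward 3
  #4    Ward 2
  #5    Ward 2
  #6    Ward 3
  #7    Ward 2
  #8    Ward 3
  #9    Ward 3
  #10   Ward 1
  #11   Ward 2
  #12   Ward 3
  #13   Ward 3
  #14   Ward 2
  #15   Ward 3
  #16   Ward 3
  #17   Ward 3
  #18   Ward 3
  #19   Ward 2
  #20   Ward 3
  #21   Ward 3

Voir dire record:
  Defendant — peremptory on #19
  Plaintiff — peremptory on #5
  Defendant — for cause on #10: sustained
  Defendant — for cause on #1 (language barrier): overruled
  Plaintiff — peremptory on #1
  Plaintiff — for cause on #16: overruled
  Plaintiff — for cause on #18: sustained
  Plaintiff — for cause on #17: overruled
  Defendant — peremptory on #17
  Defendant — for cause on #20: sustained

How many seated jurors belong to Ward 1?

Removed: #1, #5, #10, #17, #18, #19, #20.
Seated jurors 1–9: #2, #3, #4, #6, #7, #8, #9, #11, #12.
None of those are in Ward 1 → 0.

0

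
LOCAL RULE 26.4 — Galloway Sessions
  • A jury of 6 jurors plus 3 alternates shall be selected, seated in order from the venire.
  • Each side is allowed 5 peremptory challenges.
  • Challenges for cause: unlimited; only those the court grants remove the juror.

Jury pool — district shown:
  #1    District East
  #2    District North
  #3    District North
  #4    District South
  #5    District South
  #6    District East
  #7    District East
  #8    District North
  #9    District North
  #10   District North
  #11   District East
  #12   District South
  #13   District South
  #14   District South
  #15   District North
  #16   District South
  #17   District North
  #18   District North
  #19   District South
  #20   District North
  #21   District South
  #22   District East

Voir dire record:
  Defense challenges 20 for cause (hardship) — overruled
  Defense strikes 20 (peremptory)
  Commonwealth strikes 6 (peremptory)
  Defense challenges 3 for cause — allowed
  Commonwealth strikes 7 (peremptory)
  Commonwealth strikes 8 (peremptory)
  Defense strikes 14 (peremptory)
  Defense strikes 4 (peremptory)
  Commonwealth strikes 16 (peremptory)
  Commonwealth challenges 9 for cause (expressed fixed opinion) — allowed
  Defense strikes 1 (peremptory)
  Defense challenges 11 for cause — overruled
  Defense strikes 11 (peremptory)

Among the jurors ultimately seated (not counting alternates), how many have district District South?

3

Removed: #1, #3, #4, #6, #7, #8, #9, #11, #14, #16, #20.
Seated jurors 1–6: #2, #5, #10, #12, #13, #15 (alternates #17, #18, #19 not counted).
Of those, in District South: #5, #12, #13 → 3.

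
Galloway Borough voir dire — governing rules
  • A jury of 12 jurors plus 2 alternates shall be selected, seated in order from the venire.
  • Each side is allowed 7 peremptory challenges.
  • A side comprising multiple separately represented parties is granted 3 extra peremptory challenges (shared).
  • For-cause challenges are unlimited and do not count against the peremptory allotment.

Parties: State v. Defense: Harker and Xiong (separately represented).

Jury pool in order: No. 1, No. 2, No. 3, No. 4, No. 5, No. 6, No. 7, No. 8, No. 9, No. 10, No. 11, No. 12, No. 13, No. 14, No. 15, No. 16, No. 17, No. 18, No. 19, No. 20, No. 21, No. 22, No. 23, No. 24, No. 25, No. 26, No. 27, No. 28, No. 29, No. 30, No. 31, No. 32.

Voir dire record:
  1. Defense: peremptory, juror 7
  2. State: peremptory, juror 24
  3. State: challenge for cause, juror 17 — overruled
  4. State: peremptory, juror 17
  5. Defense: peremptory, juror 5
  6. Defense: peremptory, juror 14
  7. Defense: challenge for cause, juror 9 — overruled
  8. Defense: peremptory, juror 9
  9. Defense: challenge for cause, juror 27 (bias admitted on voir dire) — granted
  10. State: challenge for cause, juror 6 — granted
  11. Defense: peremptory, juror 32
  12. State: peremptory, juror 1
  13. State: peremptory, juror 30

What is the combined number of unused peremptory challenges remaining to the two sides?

8

State allotment: 7. Defense allotment: 7 base + 3 multi-party = 10.
State peremptories used: #24, #17, #1, #30 — 4 (for-cause on #17, #6 don't count).
Defense peremptories used: #7, #5, #14, #9, #32 — 5 (for-cause on #9, #27 don't count).
Remaining: (7 − 4) + (10 − 5) = 8.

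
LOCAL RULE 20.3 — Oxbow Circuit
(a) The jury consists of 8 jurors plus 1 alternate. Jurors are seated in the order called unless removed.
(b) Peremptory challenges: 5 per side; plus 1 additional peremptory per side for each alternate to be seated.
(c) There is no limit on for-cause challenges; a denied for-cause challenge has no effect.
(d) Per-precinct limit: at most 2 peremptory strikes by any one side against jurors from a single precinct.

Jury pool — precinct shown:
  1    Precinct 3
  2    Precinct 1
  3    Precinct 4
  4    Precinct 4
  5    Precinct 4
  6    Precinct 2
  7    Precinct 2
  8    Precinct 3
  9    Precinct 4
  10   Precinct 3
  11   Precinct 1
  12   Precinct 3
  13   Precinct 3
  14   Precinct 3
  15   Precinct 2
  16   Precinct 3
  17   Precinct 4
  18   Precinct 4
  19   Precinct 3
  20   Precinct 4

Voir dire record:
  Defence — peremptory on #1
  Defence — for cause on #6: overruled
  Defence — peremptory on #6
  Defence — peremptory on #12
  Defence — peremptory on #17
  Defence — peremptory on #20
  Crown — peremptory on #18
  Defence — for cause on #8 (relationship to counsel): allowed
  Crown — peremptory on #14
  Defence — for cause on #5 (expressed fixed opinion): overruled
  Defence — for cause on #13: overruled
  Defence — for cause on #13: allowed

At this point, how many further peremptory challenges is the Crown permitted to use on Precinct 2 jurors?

2

Crown peremptories so far: #18, #14 — 2 of 6 used, 4 left overall.
Against Precinct 2: none yet — per-precinct cap 2 leaves 2.
Binding limit: min(4, 2) = 2.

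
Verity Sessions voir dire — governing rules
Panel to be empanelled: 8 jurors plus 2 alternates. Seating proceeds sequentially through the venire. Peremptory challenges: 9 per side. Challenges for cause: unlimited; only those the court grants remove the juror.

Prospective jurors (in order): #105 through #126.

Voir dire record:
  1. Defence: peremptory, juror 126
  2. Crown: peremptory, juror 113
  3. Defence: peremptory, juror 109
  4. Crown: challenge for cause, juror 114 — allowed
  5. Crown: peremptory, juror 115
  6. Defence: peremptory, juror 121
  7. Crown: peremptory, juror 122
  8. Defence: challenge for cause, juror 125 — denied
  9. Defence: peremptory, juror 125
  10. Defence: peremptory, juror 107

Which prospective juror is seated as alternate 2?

119

Removed: #107, #109, #113, #114, #115, #121, #122, #125, #126.
Seating in order: seats 1–8 → #105, #106, #108, #110, #111, #112, #116, #117; alternates → #118, #119.
So alternate 2 is #119.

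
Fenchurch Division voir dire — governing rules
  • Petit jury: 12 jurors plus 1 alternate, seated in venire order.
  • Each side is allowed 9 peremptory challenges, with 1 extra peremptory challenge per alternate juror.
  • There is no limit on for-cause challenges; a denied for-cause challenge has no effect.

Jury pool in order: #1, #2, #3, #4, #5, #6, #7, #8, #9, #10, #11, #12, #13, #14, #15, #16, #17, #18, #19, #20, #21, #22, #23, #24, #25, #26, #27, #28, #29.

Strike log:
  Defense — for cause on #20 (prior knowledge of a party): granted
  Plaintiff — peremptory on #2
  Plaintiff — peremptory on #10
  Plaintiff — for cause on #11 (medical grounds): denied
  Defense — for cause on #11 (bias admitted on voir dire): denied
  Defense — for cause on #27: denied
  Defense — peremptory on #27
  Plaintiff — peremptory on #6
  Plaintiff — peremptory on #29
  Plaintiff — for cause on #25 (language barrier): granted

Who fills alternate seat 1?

Removed: #2, #6, #10, #20, #25, #27, #29. (#11 stays — for-cause denied.)
Seating in order: seats 1–12 → #1, #3, #4, #5, #7, #8, #9, #11, #12, #13, #14, #15; alternates → #16.
So alternate 1 is #16.

16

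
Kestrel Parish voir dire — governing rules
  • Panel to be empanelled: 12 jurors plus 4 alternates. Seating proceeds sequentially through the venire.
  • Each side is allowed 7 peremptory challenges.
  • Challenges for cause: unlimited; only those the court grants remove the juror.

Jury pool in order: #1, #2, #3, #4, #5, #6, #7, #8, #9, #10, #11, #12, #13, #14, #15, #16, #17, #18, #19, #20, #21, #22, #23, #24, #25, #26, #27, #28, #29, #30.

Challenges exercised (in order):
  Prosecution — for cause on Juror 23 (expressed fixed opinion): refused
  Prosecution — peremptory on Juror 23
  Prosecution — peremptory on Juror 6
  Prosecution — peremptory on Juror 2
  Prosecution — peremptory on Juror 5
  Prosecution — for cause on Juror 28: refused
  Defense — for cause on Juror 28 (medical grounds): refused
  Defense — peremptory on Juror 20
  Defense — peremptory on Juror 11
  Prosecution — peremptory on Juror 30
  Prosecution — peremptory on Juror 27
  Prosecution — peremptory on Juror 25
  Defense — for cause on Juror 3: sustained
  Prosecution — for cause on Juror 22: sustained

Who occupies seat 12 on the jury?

17

Removed: #2, #3, #5, #6, #11, #20, #22, #23, #25, #27, #30. (#28 stays — for-cause denied.)
Seating in order: seats 1–12 → #1, #4, #7, #8, #9, #10, #12, #13, #14, #15, #16, #17; alternates → #18, #19, #21, #24.
So seat 12 is #17.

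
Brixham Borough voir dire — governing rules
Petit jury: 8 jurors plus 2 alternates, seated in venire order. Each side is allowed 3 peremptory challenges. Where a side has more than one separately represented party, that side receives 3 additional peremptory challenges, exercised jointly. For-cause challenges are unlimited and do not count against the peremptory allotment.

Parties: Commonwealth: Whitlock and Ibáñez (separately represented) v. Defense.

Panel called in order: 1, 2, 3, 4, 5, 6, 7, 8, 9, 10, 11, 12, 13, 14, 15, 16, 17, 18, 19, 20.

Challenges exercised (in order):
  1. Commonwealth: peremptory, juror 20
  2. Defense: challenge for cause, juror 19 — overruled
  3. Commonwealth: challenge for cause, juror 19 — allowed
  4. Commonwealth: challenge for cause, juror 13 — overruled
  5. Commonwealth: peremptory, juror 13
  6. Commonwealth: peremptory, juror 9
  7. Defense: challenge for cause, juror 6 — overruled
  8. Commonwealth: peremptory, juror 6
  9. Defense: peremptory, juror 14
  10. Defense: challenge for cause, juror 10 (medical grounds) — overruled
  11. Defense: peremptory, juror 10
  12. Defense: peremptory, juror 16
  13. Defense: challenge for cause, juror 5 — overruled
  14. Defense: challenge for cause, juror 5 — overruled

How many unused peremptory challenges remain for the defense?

Defense allotment: 3.
Defense peremptories used: #14, #10, #16 — 3 (for-cause on #19, #6, #10, #5, #5 don't count).
Remaining: 3 − 3 = 0.

0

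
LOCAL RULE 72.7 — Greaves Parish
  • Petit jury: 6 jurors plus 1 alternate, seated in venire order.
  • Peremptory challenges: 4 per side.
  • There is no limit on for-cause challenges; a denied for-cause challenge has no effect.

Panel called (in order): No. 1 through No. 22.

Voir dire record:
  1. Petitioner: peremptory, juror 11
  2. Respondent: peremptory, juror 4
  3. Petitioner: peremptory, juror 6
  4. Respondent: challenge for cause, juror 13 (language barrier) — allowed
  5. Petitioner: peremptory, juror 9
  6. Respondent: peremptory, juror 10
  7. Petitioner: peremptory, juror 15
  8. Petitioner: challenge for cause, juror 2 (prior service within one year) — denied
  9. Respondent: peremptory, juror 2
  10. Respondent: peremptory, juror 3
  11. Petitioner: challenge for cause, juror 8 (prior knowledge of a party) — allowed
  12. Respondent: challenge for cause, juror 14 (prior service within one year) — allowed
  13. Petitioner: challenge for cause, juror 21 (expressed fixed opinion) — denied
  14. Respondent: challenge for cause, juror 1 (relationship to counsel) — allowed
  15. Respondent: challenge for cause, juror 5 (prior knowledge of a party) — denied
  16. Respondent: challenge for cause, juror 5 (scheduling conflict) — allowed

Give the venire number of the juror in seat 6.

Removed: #1, #2, #3, #4, #5, #6, #8, #9, #10, #11, #13, #14, #15. (#21 stays — for-cause denied.)
Seating in order: seats 1–6 → #7, #12, #16, #17, #18, #19; alternates → #20.
So seat 6 is #19.

19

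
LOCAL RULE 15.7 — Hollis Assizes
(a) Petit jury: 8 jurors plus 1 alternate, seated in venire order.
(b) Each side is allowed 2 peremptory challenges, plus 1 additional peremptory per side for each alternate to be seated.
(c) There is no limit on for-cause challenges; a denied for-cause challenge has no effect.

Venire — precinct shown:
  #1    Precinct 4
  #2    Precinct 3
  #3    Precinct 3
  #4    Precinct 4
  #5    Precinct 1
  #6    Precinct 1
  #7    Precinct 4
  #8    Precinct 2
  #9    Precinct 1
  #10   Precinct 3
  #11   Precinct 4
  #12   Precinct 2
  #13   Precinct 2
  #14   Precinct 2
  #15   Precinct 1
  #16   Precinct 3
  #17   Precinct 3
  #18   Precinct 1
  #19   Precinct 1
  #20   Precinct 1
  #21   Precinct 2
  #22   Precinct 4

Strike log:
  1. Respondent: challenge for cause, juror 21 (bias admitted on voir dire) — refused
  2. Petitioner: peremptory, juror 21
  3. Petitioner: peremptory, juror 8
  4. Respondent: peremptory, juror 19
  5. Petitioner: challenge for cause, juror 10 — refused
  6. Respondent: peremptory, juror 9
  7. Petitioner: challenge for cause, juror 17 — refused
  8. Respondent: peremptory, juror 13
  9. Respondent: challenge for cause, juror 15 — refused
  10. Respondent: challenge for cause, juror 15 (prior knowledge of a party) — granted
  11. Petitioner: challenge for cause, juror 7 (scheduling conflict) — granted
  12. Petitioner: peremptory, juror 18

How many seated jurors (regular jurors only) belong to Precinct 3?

Removed: #7, #8, #9, #13, #15, #18, #19, #21.
Seated jurors 1–8: #1, #2, #3, #4, #5, #6, #10, #11 (alternates #12 not counted).
Of those, in Precinct 3: #2, #3, #10 → 3.

3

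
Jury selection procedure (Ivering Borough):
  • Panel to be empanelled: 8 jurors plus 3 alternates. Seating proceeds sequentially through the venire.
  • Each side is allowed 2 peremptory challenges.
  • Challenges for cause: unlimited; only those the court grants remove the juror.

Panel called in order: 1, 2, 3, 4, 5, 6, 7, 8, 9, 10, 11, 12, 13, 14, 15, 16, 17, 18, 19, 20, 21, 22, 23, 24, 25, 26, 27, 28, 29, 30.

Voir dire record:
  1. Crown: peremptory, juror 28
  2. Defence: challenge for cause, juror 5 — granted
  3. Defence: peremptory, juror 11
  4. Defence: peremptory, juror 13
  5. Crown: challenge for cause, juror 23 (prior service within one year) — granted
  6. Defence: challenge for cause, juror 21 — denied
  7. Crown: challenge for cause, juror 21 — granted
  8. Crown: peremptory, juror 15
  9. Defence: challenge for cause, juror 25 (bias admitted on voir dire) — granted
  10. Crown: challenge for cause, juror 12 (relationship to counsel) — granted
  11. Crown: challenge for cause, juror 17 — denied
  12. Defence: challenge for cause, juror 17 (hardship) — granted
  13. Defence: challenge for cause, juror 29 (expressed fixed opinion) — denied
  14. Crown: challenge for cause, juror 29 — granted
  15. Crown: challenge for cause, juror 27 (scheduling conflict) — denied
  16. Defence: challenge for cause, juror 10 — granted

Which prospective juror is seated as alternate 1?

14

Removed: #5, #10, #11, #12, #13, #15, #17, #21, #23, #25, #28, #29. (#27 stays — for-cause denied.)
Filling seats in venire order through position 9: #1, #2, #3, #4, #6, #7, #8, #9, #14.
So alternate 1 is #14.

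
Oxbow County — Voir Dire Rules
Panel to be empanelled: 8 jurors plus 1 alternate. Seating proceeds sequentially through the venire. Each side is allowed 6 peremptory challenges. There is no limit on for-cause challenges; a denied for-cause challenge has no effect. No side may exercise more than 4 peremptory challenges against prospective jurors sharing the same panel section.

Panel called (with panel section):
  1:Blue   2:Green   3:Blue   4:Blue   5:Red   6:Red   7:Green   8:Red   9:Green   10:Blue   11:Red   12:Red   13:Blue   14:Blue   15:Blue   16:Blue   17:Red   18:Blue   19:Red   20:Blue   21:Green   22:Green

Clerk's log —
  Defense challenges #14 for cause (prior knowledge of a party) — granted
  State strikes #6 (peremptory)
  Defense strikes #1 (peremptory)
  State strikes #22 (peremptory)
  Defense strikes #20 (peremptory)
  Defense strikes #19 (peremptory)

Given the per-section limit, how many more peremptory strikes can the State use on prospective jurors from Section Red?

State peremptories so far: #6, #22 — 2 of 6 used, 4 left overall.
Against Section Red: #6 — 1 used; per-section cap 4 leaves 3.
Binding limit: min(4, 3) = 3.

3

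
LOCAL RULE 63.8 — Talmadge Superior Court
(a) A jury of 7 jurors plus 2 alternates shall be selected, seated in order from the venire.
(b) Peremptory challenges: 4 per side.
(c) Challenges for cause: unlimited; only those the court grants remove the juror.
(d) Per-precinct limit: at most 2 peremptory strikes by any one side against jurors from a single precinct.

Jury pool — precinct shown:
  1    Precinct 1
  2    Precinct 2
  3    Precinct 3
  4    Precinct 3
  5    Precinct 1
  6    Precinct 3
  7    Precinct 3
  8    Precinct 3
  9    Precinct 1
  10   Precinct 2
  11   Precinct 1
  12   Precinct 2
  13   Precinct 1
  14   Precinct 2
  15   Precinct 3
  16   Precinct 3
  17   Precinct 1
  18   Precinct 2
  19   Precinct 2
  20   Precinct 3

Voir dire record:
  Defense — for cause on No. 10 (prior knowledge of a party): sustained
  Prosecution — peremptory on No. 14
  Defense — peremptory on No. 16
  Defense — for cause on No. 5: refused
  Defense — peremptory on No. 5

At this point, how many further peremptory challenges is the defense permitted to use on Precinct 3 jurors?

1

Defense peremptories so far: #16, #5 — 2 of 4 used, 2 left overall.
Against Precinct 3: #16 — 1 used; per-precinct cap 2 leaves 1.
Binding limit: min(2, 1) = 1.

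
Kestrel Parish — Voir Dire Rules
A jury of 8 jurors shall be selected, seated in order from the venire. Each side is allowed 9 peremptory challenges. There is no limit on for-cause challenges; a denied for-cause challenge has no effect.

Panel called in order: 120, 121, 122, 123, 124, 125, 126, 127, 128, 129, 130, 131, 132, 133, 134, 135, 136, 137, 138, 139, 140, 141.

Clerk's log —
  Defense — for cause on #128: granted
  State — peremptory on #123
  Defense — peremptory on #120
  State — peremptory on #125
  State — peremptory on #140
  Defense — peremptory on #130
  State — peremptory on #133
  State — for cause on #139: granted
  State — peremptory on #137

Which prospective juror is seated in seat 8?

132

Removed: #120, #123, #125, #128, #130, #133, #137, #139, #140.
Seating in order: seats 1–8 → #121, #122, #124, #126, #127, #129, #131, #132.
So seat 8 is #132.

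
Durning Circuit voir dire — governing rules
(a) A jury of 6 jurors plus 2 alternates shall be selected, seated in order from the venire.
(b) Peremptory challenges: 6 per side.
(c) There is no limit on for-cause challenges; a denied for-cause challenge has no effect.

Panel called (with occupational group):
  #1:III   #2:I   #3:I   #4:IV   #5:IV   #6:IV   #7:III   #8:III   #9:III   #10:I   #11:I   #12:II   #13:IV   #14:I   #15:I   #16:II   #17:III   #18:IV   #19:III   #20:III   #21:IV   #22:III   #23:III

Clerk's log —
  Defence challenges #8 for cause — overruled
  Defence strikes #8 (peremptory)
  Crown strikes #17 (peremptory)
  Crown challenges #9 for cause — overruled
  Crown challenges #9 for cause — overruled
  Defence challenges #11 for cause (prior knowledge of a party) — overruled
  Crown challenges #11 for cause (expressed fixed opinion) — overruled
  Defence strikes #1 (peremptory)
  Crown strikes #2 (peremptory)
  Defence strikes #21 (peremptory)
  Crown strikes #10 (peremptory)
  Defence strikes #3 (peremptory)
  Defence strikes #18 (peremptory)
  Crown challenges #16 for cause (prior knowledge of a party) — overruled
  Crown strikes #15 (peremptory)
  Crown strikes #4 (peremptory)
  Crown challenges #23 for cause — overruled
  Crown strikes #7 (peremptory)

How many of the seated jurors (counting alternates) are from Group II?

Removed: #1, #2, #3, #4, #7, #8, #10, #15, #17, #18, #21.
Seated (8 incl. alternates): #5, #6, #9, #11, #12, #13, #14, #16.
Of those, in Group II: #12, #16 → 2.

2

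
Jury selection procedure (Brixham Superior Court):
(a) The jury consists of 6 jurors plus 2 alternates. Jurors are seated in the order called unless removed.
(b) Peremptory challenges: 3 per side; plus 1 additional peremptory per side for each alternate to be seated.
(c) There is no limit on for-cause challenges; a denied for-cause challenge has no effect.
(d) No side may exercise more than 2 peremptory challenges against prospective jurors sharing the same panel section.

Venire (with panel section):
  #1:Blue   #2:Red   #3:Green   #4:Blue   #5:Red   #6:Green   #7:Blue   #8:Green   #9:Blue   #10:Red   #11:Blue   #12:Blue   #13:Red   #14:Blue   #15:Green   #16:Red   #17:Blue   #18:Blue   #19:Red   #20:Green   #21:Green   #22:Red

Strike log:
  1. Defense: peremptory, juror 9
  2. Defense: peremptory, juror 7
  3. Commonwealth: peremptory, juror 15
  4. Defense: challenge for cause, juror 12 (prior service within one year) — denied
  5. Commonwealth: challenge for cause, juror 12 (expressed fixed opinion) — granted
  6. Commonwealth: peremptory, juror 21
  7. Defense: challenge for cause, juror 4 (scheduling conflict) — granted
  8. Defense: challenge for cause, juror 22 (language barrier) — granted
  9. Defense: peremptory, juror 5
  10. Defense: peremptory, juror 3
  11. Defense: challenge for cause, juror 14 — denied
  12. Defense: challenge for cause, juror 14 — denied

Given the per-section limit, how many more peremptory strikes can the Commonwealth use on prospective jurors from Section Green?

Commonwealth peremptories so far: #15, #21 — 2 of 5 used, 3 left overall.
Against Section Green: #15, #21 — 2 used; per-section cap 2 leaves 0.
Binding limit: min(3, 0) = 0.

0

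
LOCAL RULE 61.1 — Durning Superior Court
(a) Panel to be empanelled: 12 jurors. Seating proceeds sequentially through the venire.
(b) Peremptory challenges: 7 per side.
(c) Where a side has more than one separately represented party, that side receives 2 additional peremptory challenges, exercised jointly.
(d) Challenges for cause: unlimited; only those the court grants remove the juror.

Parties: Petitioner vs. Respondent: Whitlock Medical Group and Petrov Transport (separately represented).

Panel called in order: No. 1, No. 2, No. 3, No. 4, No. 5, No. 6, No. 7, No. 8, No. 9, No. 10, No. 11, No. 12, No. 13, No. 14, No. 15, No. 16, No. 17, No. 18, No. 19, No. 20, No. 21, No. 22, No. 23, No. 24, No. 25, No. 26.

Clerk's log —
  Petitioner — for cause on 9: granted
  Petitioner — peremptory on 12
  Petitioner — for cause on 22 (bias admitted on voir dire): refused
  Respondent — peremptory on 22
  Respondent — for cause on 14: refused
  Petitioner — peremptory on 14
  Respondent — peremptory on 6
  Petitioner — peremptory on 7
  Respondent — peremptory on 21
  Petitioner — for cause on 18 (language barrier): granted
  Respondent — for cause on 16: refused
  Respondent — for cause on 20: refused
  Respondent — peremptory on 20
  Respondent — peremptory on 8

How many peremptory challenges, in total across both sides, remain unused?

8

Petitioner allotment: 7. Respondent allotment: 7 base + 2 multi-party = 9.
Petitioner peremptories used: #12, #14, #7 — 3 (for-cause on #9, #22, #18 don't count).
Respondent peremptories used: #22, #6, #21, #20, #8 — 5 (for-cause on #14, #16, #20 don't count).
Remaining: (7 − 3) + (9 − 5) = 8.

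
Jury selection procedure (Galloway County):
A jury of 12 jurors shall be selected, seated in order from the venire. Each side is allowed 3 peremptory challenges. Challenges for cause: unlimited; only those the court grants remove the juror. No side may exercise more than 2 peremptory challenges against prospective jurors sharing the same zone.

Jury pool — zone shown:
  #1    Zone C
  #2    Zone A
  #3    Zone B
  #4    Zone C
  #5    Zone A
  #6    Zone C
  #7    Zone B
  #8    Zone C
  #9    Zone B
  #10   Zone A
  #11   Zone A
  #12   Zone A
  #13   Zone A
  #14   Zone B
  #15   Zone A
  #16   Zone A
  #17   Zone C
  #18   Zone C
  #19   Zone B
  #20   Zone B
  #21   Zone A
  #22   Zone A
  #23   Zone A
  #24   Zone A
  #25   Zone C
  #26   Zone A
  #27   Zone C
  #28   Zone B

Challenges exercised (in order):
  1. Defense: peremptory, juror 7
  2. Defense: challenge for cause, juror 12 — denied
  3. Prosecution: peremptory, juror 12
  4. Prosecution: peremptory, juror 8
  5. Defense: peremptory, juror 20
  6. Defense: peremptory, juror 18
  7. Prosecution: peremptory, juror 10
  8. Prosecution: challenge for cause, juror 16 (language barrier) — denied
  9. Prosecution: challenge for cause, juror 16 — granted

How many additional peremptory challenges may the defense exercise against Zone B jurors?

Defense peremptories so far: #7, #20, #18 — 3 of 3 used, 0 left overall.
Against Zone B: #7, #20 — 2 used; per-zone cap 2 leaves 0.
Binding limit: min(0, 0) = 0.

0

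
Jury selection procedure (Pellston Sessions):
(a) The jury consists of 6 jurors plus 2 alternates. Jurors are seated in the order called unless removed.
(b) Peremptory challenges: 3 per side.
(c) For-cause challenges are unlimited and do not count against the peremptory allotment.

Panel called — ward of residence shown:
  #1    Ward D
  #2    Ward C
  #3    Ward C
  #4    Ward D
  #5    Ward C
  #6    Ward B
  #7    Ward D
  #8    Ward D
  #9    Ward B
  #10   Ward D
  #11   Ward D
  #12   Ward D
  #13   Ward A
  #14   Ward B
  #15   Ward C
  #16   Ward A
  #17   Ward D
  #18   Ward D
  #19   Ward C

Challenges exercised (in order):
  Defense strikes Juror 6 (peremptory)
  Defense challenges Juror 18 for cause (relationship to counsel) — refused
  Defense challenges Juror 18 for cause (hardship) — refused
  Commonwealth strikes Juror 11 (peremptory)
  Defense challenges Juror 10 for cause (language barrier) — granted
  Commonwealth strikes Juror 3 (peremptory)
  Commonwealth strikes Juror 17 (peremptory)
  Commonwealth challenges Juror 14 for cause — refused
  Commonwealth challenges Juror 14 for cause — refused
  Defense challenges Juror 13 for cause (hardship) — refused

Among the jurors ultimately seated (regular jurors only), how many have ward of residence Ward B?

Removed: #3, #6, #10, #11, #17.
Seated jurors 1–6: #1, #2, #4, #5, #7, #8 (alternates #9, #12 not counted).
None of those are in Ward B → 0.

0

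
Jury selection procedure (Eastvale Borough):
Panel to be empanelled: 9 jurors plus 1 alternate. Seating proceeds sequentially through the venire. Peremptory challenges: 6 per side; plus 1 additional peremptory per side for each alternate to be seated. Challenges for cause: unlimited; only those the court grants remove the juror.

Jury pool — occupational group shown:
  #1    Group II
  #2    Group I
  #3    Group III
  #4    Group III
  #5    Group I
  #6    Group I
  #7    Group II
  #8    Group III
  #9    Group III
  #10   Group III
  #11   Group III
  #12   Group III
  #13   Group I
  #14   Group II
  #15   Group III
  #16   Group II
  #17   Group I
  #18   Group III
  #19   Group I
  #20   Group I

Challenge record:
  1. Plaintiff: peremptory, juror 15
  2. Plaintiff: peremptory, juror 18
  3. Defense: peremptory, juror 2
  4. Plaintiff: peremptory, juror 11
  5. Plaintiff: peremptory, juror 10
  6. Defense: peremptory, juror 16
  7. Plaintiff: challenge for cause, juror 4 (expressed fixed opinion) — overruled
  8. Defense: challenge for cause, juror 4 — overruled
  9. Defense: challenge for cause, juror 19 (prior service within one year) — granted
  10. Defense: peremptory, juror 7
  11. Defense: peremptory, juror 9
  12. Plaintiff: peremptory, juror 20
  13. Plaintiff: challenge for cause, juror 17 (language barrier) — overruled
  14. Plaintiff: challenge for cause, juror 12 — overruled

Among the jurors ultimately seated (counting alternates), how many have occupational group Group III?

4

Removed: #2, #7, #9, #10, #11, #15, #16, #18, #19, #20.
Seated (10 incl. alternates): #1, #3, #4, #5, #6, #8, #12, #13, #14, #17.
Of those, in Group III: #3, #4, #8, #12 → 4.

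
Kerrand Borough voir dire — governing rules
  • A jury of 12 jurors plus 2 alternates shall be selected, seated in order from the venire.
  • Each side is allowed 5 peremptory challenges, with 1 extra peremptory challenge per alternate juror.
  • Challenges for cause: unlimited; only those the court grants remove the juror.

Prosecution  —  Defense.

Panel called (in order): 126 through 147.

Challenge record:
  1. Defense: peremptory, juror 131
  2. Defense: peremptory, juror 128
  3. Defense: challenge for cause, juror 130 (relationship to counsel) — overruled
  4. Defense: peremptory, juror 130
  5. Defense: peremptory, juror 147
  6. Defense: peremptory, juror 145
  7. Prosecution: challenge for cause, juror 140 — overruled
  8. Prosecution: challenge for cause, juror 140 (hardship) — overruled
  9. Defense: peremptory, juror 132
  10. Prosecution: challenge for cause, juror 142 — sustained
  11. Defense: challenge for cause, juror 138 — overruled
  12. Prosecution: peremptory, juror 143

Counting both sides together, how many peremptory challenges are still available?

Prosecution allotment: 5 base + 1 × 2 alternates = 7. Defense allotment: 5 base + 1 × 2 alternates = 7.
Prosecution peremptories used: #143 — 1 (for-cause on #140, #140, #142 don't count).
Defense peremptories used: #131, #128, #130, #147, #145, #132 — 6 (for-cause on #130, #138 don't count).
Remaining: (7 − 1) + (7 − 6) = 7.

7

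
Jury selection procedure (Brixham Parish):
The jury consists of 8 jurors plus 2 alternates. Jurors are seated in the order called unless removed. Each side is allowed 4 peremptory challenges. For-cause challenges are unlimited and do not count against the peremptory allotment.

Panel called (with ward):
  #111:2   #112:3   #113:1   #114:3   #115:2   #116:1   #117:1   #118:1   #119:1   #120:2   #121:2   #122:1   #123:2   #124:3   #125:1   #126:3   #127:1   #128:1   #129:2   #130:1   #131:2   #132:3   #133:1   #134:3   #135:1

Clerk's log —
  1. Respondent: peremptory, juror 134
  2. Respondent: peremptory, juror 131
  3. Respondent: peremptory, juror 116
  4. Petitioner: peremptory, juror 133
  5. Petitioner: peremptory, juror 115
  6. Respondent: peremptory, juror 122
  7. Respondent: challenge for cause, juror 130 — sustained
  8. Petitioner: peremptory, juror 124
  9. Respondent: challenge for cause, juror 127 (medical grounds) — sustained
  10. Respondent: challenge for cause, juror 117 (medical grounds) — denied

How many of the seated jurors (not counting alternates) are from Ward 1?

Removed: #115, #116, #122, #124, #127, #130, #131, #133, #134.
Seated jurors 1–8: #111, #112, #113, #114, #117, #118, #119, #120 (alternates #121, #123 not counted).
Of those, in Ward 1: #113, #117, #118, #119 → 4.

4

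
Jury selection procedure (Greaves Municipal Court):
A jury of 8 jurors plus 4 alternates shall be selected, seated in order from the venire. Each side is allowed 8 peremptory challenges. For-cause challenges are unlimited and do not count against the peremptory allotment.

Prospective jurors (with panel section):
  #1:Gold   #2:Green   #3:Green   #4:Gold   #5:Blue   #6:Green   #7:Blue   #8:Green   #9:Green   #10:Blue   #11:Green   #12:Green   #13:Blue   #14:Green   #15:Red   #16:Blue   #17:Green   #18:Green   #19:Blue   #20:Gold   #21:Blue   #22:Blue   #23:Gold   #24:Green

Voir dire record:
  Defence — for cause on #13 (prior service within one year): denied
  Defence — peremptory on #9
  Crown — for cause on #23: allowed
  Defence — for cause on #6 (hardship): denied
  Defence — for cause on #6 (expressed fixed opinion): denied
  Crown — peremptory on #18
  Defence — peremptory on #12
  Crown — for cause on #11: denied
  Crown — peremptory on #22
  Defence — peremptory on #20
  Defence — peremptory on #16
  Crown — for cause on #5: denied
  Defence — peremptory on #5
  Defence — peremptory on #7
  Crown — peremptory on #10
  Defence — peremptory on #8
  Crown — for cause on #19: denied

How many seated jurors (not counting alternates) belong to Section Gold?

Removed: #5, #7, #8, #9, #10, #12, #16, #18, #20, #22, #23.
Seated jurors 1–8: #1, #2, #3, #4, #6, #11, #13, #14 (alternates #15, #17, #19, #21 not counted).
Of those, in Section Gold: #1, #4 → 2.

2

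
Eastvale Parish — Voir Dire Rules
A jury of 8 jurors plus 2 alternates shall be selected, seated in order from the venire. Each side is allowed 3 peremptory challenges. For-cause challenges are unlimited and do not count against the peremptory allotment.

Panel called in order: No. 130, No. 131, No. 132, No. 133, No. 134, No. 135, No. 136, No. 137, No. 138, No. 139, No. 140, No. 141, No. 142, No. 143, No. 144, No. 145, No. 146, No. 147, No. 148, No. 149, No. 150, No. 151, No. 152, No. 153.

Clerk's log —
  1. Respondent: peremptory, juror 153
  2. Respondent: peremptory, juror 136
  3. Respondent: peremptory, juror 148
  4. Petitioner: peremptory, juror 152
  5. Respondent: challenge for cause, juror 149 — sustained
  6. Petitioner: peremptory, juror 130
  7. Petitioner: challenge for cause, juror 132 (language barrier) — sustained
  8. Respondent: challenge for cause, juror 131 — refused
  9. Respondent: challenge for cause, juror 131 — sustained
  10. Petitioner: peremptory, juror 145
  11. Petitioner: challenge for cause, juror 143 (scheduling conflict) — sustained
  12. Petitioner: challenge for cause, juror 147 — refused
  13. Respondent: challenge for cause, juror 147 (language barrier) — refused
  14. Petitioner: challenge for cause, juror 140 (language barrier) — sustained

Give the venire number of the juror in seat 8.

Removed: #130, #131, #132, #136, #140, #143, #145, #148, #149, #152, #153. (#147 stays — for-cause denied.)
Filling seats in venire order through position 8: #133, #134, #135, #137, #138, #139, #141, #142.
So seat 8 is #142.

142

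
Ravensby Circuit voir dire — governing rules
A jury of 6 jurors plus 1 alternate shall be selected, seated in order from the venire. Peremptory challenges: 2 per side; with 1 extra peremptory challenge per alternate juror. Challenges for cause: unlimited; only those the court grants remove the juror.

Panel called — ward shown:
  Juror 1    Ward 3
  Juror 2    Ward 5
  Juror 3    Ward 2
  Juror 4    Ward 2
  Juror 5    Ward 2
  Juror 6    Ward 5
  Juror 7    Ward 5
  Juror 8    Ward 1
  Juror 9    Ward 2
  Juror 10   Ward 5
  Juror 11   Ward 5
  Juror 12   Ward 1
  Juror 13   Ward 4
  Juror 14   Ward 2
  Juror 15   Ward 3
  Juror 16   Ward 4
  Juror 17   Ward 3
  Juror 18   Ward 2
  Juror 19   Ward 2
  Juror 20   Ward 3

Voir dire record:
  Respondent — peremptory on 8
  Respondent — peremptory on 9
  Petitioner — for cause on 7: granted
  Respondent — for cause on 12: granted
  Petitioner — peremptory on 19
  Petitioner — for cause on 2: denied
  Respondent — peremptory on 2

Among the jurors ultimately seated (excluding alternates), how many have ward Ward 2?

Removed: #2, #7, #8, #9, #12, #19.
Seated jurors 1–6: #1, #3, #4, #5, #6, #10 (alternates #11 not counted).
Of those, in Ward 2: #3, #4, #5 → 3.

3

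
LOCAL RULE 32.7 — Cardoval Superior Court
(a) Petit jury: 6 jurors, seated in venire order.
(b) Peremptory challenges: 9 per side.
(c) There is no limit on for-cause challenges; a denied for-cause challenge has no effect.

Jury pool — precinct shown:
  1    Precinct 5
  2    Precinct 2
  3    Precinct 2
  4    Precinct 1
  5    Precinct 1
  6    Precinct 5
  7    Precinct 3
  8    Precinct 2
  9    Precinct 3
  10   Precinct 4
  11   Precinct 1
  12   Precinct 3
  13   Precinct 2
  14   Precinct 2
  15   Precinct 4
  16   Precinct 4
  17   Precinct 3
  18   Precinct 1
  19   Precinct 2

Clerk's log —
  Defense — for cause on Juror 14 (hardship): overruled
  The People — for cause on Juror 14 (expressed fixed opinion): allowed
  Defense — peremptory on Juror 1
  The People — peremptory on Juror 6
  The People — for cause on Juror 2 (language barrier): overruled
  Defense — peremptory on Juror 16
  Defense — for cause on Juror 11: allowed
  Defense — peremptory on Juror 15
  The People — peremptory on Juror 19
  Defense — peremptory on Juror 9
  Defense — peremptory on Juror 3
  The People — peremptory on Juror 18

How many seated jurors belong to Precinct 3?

1

Removed: #1, #3, #6, #9, #11, #14, #15, #16, #18, #19.
Seated jurors 1–6: #2, #4, #5, #7, #8, #10.
Of those, in Precinct 3: #7 → 1.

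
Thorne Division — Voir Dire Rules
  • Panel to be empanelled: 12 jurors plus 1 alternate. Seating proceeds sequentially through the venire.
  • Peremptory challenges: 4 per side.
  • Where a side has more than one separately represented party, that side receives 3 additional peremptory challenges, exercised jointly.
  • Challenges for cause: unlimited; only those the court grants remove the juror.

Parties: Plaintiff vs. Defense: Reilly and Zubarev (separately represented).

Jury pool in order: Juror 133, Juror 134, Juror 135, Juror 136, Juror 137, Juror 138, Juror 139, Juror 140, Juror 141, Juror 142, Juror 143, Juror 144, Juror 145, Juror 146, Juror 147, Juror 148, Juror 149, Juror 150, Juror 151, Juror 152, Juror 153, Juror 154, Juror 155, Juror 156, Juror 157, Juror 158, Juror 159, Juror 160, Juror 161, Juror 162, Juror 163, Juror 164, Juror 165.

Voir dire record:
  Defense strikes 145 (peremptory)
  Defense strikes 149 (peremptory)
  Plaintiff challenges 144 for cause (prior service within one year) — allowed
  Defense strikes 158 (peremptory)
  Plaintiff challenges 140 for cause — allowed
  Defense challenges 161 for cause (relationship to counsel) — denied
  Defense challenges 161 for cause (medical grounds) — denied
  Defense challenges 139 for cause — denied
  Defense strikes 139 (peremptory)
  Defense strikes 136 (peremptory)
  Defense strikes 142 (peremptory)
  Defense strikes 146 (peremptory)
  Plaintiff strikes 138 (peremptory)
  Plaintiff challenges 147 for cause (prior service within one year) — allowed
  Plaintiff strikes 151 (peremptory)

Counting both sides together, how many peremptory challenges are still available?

Plaintiff allotment: 4. Defense allotment: 4 base + 3 multi-party = 7.
Plaintiff peremptories used: #138, #151 — 2 (for-cause on #144, #140, #147 don't count).
Defense peremptories used: #145, #149, #158, #139, #136, #142, #146 — 7 (for-cause on #161, #161, #139 don't count).
Remaining: (4 − 2) + (7 − 7) = 2.

2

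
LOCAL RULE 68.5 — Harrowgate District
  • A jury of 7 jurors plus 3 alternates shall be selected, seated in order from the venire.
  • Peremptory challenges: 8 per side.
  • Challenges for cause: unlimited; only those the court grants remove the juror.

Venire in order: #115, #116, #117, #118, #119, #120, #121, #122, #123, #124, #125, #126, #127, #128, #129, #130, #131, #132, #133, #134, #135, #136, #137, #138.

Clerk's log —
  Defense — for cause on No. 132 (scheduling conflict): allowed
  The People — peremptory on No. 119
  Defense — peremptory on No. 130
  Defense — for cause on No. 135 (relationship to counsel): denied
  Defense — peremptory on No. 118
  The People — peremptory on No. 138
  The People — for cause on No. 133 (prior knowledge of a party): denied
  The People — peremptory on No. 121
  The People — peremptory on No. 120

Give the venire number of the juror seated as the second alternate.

Removed: #118, #119, #120, #121, #130, #132, #138. (#133, #135 stay — for-cause denied.)
Seating in order: seats 1–7 → #115, #116, #117, #122, #123, #124, #125; alternates → #126, #127, #128.
So alternate 2 is #127.

127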